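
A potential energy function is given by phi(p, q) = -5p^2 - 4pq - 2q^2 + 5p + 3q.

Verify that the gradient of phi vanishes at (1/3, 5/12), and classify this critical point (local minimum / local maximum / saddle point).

∇phi = (-10p - 4q + 5, -4p - 4q + 3); substituting (1/3, 5/12) gives ∇phi = (0, 0), so (1/3, 5/12) is indeed a critical point.
The Hessian of phi is constant: H = [[-10, -4], [-4, -4]].
det(H) = (-10)·(-4) − (-4)² = 24.
det(H) > 0 and tr(H) = -14 < 0, so H is negative definite and the point is a local maximum.

local maximum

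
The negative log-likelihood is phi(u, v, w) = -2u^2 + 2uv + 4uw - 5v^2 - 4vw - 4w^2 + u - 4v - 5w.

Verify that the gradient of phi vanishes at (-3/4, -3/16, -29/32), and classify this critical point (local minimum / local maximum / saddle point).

∇phi = (-4u + 2v + 4w + 1, 2u - 10v - 4w - 4, 4u - 4v - 8w - 5); substituting (-3/4, -3/16, -29/32) gives ∇phi = (0, 0, 0), so (-3/4, -3/16, -29/32) is indeed a critical point.
The Hessian is constant: H = [[-4, 2, 4], [2, -10, -4], [4, -4, -8]].
Leading principal minors: Δ₁ = -4, Δ₂ = 36, Δ₃ = -128.
The minors alternate sign starting negative (−, +, −), so H is negative definite: a local maximum.

local maximum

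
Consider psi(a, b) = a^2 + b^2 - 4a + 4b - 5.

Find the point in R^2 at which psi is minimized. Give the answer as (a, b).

(2, -2)

psi(a,b) separates as P(a) + Q(b) − 5, so its minimum is min P + min Q − 5.
P'(a) = 2a - 4 vanishes at a ∈ {2}; Q'(b) = 2b + 4 vanishes at b ∈ {-2}.
Local minima of P (where P''>0): P(2)=-4. Local minima of Q: Q(-2)=-4.
So the global minimum of psi is P(2) + Q(-2) − 5 = -4 − 4 − 5 = -13, attained at (2, -2).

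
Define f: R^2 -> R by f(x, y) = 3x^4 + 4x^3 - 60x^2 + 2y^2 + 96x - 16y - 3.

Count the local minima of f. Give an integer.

2

f separates as a function of x plus a function of y, so ∇f=0 decouples.
∂f/∂x = 12(x - 2)(x - 1)(x + 4) = 0 at x ∈ {-4, 1, 2}; ∂f/∂y = 4(y - 4) = 0 at y ∈ {4}.
The Hessian is diagonal: diag(f_xx, f_yy). Second derivatives: f_xx(-4)=360, f_xx(1)=-60, f_xx(2)=72; f_yy(4)=4.
Local minima occur where both diagonal entries positive: (-4, 4), (2, 4). Count: 2.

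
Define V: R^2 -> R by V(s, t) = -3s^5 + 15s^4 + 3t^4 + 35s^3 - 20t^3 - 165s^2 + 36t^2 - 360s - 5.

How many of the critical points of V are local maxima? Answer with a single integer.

2

V separates as a function of s plus a function of t, so ∇V=0 decouples.
∂V/∂s = -15(s - 4)(s - 3)(s + 1)(s + 2) = 0 at s ∈ {-2, -1, 3, 4}; ∂V/∂t = 12t(t - 3)(t - 2) = 0 at t ∈ {0, 2, 3}.
The Hessian is diagonal: diag(V_ss, V_tt). Second derivatives: V_ss(-2)=450, V_ss(-1)=-300, V_ss(3)=300, V_ss(4)=-450; V_tt(0)=72, V_tt(2)=-24, V_tt(3)=36.
Local maxima occur where both diagonal entries negative: (-1, 2), (4, 2). Count: 2.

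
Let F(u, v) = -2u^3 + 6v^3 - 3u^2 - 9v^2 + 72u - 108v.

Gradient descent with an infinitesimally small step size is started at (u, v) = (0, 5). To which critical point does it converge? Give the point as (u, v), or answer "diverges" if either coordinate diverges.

F is separable, so gradient descent decouples: u follows -∂F/∂u, v follows -∂F/∂v.
∂F/∂u = -6(u - 3)(u + 4); at u=0 this is 72, so u decreases.
∂F/∂v = 18(v - 3)(v + 2); at v=5 this is 252, so v decreases.
u converges to its nearest critical value -4 (a local min of the u-part); v converges to 3. The iterate converges to (-4, 3).

(-4, 3)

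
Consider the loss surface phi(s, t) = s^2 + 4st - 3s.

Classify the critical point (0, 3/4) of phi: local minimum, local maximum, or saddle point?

The Hessian of phi is constant: H = [[2, 4], [4, 0]].
det(H) = 2·0 − 4² = -16.
Since det(H) < 0, H is indefinite and the critical point is a saddle point.

saddle point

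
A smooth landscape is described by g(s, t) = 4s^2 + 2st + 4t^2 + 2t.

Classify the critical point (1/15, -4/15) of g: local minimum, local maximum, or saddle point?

local minimum

The Hessian of g is constant: H = [[8, 2], [2, 8]].
det(H) = 8·8 − 2² = 60.
det(H) > 0 and tr(H) = 16 > 0, so H is positive definite and the point is a local minimum.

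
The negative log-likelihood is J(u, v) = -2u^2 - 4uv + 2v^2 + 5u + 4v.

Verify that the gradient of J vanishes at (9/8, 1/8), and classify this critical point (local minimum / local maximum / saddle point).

saddle point

∇J = (-4u - 4v + 5, -4u + 4v + 4); substituting (9/8, 1/8) gives ∇J = (0, 0), so (9/8, 1/8) is indeed a critical point.
The Hessian of J is constant: H = [[-4, -4], [-4, 4]].
det(H) = (-4)·4 − (-4)² = -32.
Since det(H) < 0, H is indefinite and the critical point is a saddle point.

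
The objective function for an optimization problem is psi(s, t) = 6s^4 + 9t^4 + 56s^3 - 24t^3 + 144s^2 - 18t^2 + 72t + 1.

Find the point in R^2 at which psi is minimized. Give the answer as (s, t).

(0, -1)

psi(s,t) separates as P(s) + Q(t) + 1, so its minimum is min P + min Q + 1.
P'(s) = 24s(s + 3)(s + 4) vanishes at s ∈ {-4, -3, 0}; Q'(t) = 36(t - 2)(t - 1)(t + 1) vanishes at t ∈ {-1, 1, 2}.
Local minima of P (where P''>0): P(-4)=256, P(0)=0. Local minima of Q: Q(-1)=-57, Q(2)=24.
So the global minimum of psi is P(0) + Q(-1) + 1 = 0 − 57 + 1 = -56, attained at (0, -1).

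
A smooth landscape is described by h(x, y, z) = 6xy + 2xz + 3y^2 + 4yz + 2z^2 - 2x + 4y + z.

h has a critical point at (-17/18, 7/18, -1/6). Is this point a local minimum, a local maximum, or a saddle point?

The Hessian is constant: H = [[0, 6, 2], [6, 6, 4], [2, 4, 4]].
Leading principal minors: Δ₁ = 0, Δ₂ = -36, Δ₃ = -72.
The minors fit neither the all-positive nor the alternating-sign pattern, so H is indefinite: a saddle point.

saddle point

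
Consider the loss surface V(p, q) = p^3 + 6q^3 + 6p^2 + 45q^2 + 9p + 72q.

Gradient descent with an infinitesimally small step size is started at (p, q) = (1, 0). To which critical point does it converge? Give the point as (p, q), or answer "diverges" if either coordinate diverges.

(-1, -1)

V is separable, so gradient descent decouples: p follows -∂V/∂p, q follows -∂V/∂q.
∂V/∂p = 3(p + 1)(p + 3); at p=1 this is 24, so p decreases.
∂V/∂q = 18(q + 1)(q + 4); at q=0 this is 72, so q decreases.
p converges to its nearest critical value -1 (a local min of the p-part); q converges to -1. The iterate converges to (-1, -1).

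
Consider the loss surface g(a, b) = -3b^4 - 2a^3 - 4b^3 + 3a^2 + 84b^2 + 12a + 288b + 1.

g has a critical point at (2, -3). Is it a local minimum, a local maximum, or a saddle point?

The mixed partial ∂²g/∂a∂b is 0, so the Hessian at any point is diag(g_aa, g_bb) = diag(6(-2a + 1), 12(-3b^2 - 2b + 14)).
At (2, -3): H = diag(-18, -84).
Both eigenvalues are negative, so H is negative definite: a local maximum.

local maximum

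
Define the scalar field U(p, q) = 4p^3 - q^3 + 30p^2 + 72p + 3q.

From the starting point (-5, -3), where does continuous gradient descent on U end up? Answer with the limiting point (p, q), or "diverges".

diverges

U is separable, so gradient descent decouples: p follows -∂U/∂p, q follows -∂U/∂q.
∂U/∂p = 12(p + 2)(p + 3); at p=-5 this is 72, so p decreases.
∂U/∂q = -3(q - 1)(q + 1); at q=-3 this is -24, so q increases.
The p-coordinate has no critical point in that direction and runs off to infinity.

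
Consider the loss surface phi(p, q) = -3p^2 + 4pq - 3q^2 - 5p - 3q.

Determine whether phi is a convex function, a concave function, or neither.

phi is quadratic, so its Hessian is the constant matrix H = [[-6, 4], [4, -6]].
det(H) = 20, tr(H) = -12.
det(H) > 0 and tr(H) < 0, so H is negative definite everywhere: concave.

concave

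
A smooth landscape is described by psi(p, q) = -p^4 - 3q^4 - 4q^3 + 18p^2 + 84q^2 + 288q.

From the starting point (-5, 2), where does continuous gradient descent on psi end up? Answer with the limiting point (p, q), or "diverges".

diverges

psi is separable, so gradient descent decouples: p follows -∂psi/∂p, q follows -∂psi/∂q.
∂psi/∂p = -4p(p - 3)(p + 3); at p=-5 this is 320, so p decreases.
∂psi/∂q = -12(q - 4)(q + 2)(q + 3); at q=2 this is 480, so q decreases.
The p-coordinate has no critical point in that direction and runs off to infinity.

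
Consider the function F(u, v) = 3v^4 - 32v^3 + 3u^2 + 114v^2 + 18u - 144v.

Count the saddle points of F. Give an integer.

1

F separates as a function of u plus a function of v, so ∇F=0 decouples.
∂F/∂u = 6(u + 3) = 0 at u ∈ {-3}; ∂F/∂v = 12(v - 4)(v - 3)(v - 1) = 0 at v ∈ {1, 3, 4}.
The Hessian is diagonal: diag(F_uu, F_vv). Second derivatives: F_uu(-3)=6; F_vv(1)=72, F_vv(3)=-24, F_vv(4)=36.
Saddle points occur where the two diagonal entries have opposite signs: (-3, 3). Count: 1.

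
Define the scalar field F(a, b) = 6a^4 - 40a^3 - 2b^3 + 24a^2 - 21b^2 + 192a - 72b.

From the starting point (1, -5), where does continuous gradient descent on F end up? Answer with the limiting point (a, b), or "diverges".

(-1, -4)

F is separable, so gradient descent decouples: a follows -∂F/∂a, b follows -∂F/∂b.
∂F/∂a = 24(a - 4)(a - 2)(a + 1); at a=1 this is 144, so a decreases.
∂F/∂b = -6(b + 3)(b + 4); at b=-5 this is -12, so b increases.
a converges to its nearest critical value -1 (a local min of the a-part); b converges to -4. The iterate converges to (-1, -4).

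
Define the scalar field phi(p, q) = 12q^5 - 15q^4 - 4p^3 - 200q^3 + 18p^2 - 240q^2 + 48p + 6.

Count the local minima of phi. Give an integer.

2

phi separates as a function of p plus a function of q, so ∇phi=0 decouples.
∂phi/∂p = -12(p - 4)(p + 1) = 0 at p ∈ {-1, 4}; ∂phi/∂q = 60q(q - 4)(q + 1)(q + 2) = 0 at q ∈ {-2, -1, 0, 4}.
The Hessian is diagonal: diag(phi_pp, phi_qq). Second derivatives: phi_pp(-1)=60, phi_pp(4)=-60; phi_qq(-2)=-720, phi_qq(-1)=300, phi_qq(0)=-480, phi_qq(4)=7200.
Local minima occur where both diagonal entries positive: (-1, -1), (-1, 4). Count: 2.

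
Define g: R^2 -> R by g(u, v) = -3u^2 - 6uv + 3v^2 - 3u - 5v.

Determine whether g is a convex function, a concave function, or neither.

neither

g is quadratic, so its Hessian is the constant matrix H = [[-6, -6], [-6, 6]].
det(H) = -72, tr(H) = 0.
det(H) < 0, so H is indefinite: neither convex nor concave.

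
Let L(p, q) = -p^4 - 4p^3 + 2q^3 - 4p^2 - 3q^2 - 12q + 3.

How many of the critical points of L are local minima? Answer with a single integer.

1

L separates as a function of p plus a function of q, so ∇L=0 decouples.
∂L/∂p = -4p(p + 1)(p + 2) = 0 at p ∈ {-2, -1, 0}; ∂L/∂q = 6(q - 2)(q + 1) = 0 at q ∈ {-1, 2}.
The Hessian is diagonal: diag(L_pp, L_qq). Second derivatives: L_pp(-2)=-8, L_pp(-1)=4, L_pp(0)=-8; L_qq(-1)=-18, L_qq(2)=18.
Local minima occur where both diagonal entries positive: (-1, 2). Count: 1.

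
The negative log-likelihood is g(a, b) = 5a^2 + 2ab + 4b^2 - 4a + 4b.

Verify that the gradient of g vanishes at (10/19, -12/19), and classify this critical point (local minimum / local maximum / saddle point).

∇g = (10a + 2b - 4, 2a + 8b + 4); substituting (10/19, -12/19) gives ∇g = (0, 0), so (10/19, -12/19) is indeed a critical point.
The Hessian of g is constant: H = [[10, 2], [2, 8]].
det(H) = 10·8 − 2² = 76.
det(H) > 0 and tr(H) = 18 > 0, so H is positive definite and the point is a local minimum.

local minimum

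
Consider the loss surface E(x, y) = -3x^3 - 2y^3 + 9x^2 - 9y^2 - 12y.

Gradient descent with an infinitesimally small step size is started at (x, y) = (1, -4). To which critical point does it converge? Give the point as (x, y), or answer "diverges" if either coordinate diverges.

(0, -2)

E is separable, so gradient descent decouples: x follows -∂E/∂x, y follows -∂E/∂y.
∂E/∂x = -9x(x - 2); at x=1 this is 9, so x decreases.
∂E/∂y = -6(y + 1)(y + 2); at y=-4 this is -36, so y increases.
x converges to its nearest critical value 0 (a local min of the x-part); y converges to -2. The iterate converges to (0, -2).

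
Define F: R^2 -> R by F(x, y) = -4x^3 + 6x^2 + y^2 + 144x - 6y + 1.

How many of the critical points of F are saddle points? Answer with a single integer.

1

F separates as a function of x plus a function of y, so ∇F=0 decouples.
∂F/∂x = -12(x - 4)(x + 3) = 0 at x ∈ {-3, 4}; ∂F/∂y = 2(y - 3) = 0 at y ∈ {3}.
The Hessian is diagonal: diag(F_xx, F_yy). Second derivatives: F_xx(-3)=84, F_xx(4)=-84; F_yy(3)=2.
Saddle points occur where the two diagonal entries have opposite signs: (4, 3). Count: 1.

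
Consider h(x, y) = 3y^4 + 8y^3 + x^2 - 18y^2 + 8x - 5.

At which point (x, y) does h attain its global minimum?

h(x,y) separates as P(x) + Q(y) − 5, so its minimum is min P + min Q − 5.
P'(x) = 2x + 8 vanishes at x ∈ {-4}; Q'(y) = 12y(y - 1)(y + 3) vanishes at y ∈ {-3, 0, 1}.
Local minima of P (where P''>0): P(-4)=-16. Local minima of Q: Q(-3)=-135, Q(1)=-7.
So the global minimum of h is P(-4) + Q(-3) − 5 = -16 − 135 − 5 = -156, attained at (-4, -3).

(-4, -3)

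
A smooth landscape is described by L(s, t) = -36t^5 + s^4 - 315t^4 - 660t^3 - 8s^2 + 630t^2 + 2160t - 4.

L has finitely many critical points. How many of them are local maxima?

2

L separates as a function of s plus a function of t, so ∇L=0 decouples.
∂L/∂s = 4s(s - 2)(s + 2) = 0 at s ∈ {-2, 0, 2}; ∂L/∂t = -180(t - 1)(t + 1)(t + 3)(t + 4) = 0 at t ∈ {-4, -3, -1, 1}.
The Hessian is diagonal: diag(L_ss, L_tt). Second derivatives: L_ss(-2)=32, L_ss(0)=-16, L_ss(2)=32; L_tt(-4)=2700, L_tt(-3)=-1440, L_tt(-1)=2160, L_tt(1)=-7200.
Local maxima occur where both diagonal entries negative: (0, -3), (0, 1). Count: 2.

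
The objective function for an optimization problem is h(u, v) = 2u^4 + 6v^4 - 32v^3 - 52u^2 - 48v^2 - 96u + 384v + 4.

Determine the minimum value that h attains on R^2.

-1308

h(u,v) separates as P(u) + Q(v) + 4, so its minimum is min P + min Q + 4.
P'(u) = 8(u - 4)(u + 1)(u + 3) vanishes at u ∈ {-3, -1, 4}; Q'(v) = 24(v - 4)(v - 2)(v + 2) vanishes at v ∈ {-2, 2, 4}.
Local minima of P (where P''>0): P(-3)=-18, P(4)=-704. Local minima of Q: Q(-2)=-608, Q(4)=256.
So the global minimum of h is P(4) + Q(-2) + 4 = -704 − 608 + 4 = -1308, attained at (4, -2).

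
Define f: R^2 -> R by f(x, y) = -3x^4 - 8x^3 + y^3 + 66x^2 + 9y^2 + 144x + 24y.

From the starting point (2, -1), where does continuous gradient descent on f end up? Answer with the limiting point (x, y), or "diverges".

(-1, -2)

f is separable, so gradient descent decouples: x follows -∂f/∂x, y follows -∂f/∂y.
∂f/∂x = -12(x - 3)(x + 1)(x + 4); at x=2 this is 216, so x decreases.
∂f/∂y = 3(y + 2)(y + 4); at y=-1 this is 9, so y decreases.
x converges to its nearest critical value -1 (a local min of the x-part); y converges to -2. The iterate converges to (-1, -2).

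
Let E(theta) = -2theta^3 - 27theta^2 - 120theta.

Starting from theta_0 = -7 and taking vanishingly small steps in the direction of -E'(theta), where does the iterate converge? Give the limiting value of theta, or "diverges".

-5

E'(theta) = -6(theta + 4)(theta + 5), so E'(-7) = -36.
Gradient descent moves in the -E' direction, i.e. theta is increasing.
The nearest critical point in that direction is theta = -5, where E'' = 6 > 0 (a local minimum). The iterate converges there.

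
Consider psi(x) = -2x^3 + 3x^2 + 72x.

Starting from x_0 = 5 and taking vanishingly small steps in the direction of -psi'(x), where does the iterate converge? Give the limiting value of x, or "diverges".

diverges

psi'(x) = -6(x - 4)(x + 3), so psi'(5) = -48.
Gradient descent moves in the -psi' direction, i.e. x is increasing.
There is no critical point above x=5, and psi' keeps the same sign, so the iterate runs off to +∞.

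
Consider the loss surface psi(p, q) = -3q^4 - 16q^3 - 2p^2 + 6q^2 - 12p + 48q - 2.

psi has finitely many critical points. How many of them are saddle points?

psi separates as a function of p plus a function of q, so ∇psi=0 decouples.
∂psi/∂p = -4(p + 3) = 0 at p ∈ {-3}; ∂psi/∂q = -12(q - 1)(q + 1)(q + 4) = 0 at q ∈ {-4, -1, 1}.
The Hessian is diagonal: diag(psi_pp, psi_qq). Second derivatives: psi_pp(-3)=-4; psi_qq(-4)=-180, psi_qq(-1)=72, psi_qq(1)=-120.
Saddle points occur where the two diagonal entries have opposite signs: (-3, -1). Count: 1.

1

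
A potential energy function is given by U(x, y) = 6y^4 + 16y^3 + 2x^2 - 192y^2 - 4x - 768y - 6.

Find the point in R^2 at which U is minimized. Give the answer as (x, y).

(1, 4)

U(x,y) separates as P(x) + Q(y) − 6, so its minimum is min P + min Q − 6.
P'(x) = 4x - 4 vanishes at x ∈ {1}; Q'(y) = 24(y - 4)(y + 2)(y + 4) vanishes at y ∈ {-4, -2, 4}.
Local minima of P (where P''>0): P(1)=-2. Local minima of Q: Q(-4)=512, Q(4)=-3584.
So the global minimum of U is P(1) + Q(4) − 6 = -2 − 3584 − 6 = -3592, attained at (1, 4).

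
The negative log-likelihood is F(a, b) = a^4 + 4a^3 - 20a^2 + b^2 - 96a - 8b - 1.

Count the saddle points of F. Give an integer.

1

F separates as a function of a plus a function of b, so ∇F=0 decouples.
∂F/∂a = 4(a - 3)(a + 2)(a + 4) = 0 at a ∈ {-4, -2, 3}; ∂F/∂b = 2(b - 4) = 0 at b ∈ {4}.
The Hessian is diagonal: diag(F_aa, F_bb). Second derivatives: F_aa(-4)=56, F_aa(-2)=-40, F_aa(3)=140; F_bb(4)=2.
Saddle points occur where the two diagonal entries have opposite signs: (-2, 4). Count: 1.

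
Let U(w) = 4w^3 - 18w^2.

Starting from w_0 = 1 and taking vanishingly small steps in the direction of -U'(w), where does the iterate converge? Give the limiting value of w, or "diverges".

U'(w) = 12w(w - 3), so U'(1) = -24.
Gradient descent moves in the -U' direction, i.e. w is increasing.
The nearest critical point in that direction is w = 3, where U'' = 36 > 0 (a local minimum). The iterate converges there.

3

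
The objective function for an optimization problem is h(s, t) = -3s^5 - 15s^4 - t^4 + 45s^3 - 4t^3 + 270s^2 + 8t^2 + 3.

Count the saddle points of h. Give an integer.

h separates as a function of s plus a function of t, so ∇h=0 decouples.
∂h/∂s = -15s(s - 3)(s + 3)(s + 4) = 0 at s ∈ {-4, -3, 0, 3}; ∂h/∂t = -4t(t - 1)(t + 4) = 0 at t ∈ {-4, 0, 1}.
The Hessian is diagonal: diag(h_ss, h_tt). Second derivatives: h_ss(-4)=420, h_ss(-3)=-270, h_ss(0)=540, h_ss(3)=-1890; h_tt(-4)=-80, h_tt(0)=16, h_tt(1)=-20.
Saddle points occur where the two diagonal entries have opposite signs: (-4, -4), (-4, 1), (-3, 0), (0, -4), (0, 1), (3, 0). Count: 6.

6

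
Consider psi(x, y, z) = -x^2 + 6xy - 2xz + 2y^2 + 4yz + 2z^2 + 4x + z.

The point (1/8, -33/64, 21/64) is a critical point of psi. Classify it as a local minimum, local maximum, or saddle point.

The Hessian is constant: H = [[-2, 6, -2], [6, 4, 4], [-2, 4, 4]].
Leading principal minors: Δ₁ = -2, Δ₂ = -44, Δ₃ = -256.
The minors fit neither the all-positive nor the alternating-sign pattern, so H is indefinite: a saddle point.

saddle point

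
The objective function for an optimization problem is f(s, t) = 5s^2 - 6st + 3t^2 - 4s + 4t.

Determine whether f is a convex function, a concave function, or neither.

convex

f is quadratic, so its Hessian is the constant matrix H = [[10, -6], [-6, 6]].
det(H) = 24, tr(H) = 16.
det(H) > 0 and tr(H) > 0, so H is positive definite everywhere: convex.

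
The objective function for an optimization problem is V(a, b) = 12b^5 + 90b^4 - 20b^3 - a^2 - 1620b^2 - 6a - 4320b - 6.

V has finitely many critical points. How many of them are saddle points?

V separates as a function of a plus a function of b, so ∇V=0 decouples.
∂V/∂a = -2(a + 3) = 0 at a ∈ {-3}; ∂V/∂b = 60(b - 3)(b + 2)(b + 3)(b + 4) = 0 at b ∈ {-4, -3, -2, 3}.
The Hessian is diagonal: diag(V_aa, V_bb). Second derivatives: V_aa(-3)=-2; V_bb(-4)=-840, V_bb(-3)=360, V_bb(-2)=-600, V_bb(3)=12600.
Saddle points occur where the two diagonal entries have opposite signs: (-3, -3), (-3, 3). Count: 2.

2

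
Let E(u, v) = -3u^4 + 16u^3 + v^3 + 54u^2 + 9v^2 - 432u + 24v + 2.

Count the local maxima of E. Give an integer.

2

E separates as a function of u plus a function of v, so ∇E=0 decouples.
∂E/∂u = -12(u - 4)(u - 3)(u + 3) = 0 at u ∈ {-3, 3, 4}; ∂E/∂v = 3(v + 2)(v + 4) = 0 at v ∈ {-4, -2}.
The Hessian is diagonal: diag(E_uu, E_vv). Second derivatives: E_uu(-3)=-504, E_uu(3)=72, E_uu(4)=-84; E_vv(-4)=-6, E_vv(-2)=6.
Local maxima occur where both diagonal entries negative: (-3, -4), (4, -4). Count: 2.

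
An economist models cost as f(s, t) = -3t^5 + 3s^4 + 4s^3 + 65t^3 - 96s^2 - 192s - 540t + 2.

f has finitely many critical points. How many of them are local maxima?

2

f separates as a function of s plus a function of t, so ∇f=0 decouples.
∂f/∂s = 12(s - 4)(s + 1)(s + 4) = 0 at s ∈ {-4, -1, 4}; ∂f/∂t = -15(t - 3)(t - 2)(t + 2)(t + 3) = 0 at t ∈ {-3, -2, 2, 3}.
The Hessian is diagonal: diag(f_ss, f_tt). Second derivatives: f_ss(-4)=288, f_ss(-1)=-180, f_ss(4)=480; f_tt(-3)=450, f_tt(-2)=-300, f_tt(2)=300, f_tt(3)=-450.
Local maxima occur where both diagonal entries negative: (-1, -2), (-1, 3). Count: 2.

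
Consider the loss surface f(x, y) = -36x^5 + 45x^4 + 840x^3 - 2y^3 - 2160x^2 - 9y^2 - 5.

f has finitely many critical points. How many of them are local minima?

2

f separates as a function of x plus a function of y, so ∇f=0 decouples.
∂f/∂x = -180x(x - 3)(x - 2)(x + 4) = 0 at x ∈ {-4, 0, 2, 3}; ∂f/∂y = -6y(y + 3) = 0 at y ∈ {-3, 0}.
The Hessian is diagonal: diag(f_xx, f_yy). Second derivatives: f_xx(-4)=30240, f_xx(0)=-4320, f_xx(2)=2160, f_xx(3)=-3780; f_yy(-3)=18, f_yy(0)=-18.
Local minima occur where both diagonal entries positive: (-4, -3), (2, -3). Count: 2.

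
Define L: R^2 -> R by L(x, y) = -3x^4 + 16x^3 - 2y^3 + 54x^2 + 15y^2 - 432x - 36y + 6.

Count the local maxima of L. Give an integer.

2

L separates as a function of x plus a function of y, so ∇L=0 decouples.
∂L/∂x = -12(x - 4)(x - 3)(x + 3) = 0 at x ∈ {-3, 3, 4}; ∂L/∂y = -6(y - 3)(y - 2) = 0 at y ∈ {2, 3}.
The Hessian is diagonal: diag(L_xx, L_yy). Second derivatives: L_xx(-3)=-504, L_xx(3)=72, L_xx(4)=-84; L_yy(2)=6, L_yy(3)=-6.
Local maxima occur where both diagonal entries negative: (-3, 3), (4, 3). Count: 2.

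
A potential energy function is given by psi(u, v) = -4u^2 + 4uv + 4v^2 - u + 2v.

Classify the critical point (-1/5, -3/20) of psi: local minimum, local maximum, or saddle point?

saddle point

The Hessian of psi is constant: H = [[-8, 4], [4, 8]].
det(H) = (-8)·8 − 4² = -80.
Since det(H) < 0, H is indefinite and the critical point is a saddle point.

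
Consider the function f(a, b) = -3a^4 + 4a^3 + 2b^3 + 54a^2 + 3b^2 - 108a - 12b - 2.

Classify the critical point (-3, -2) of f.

The mixed partial ∂²f/∂a∂b is 0, so the Hessian at any point is diag(f_aa, f_bb) = diag(12(-3a^2 + 2a + 9), 6(2b + 1)).
At (-3, -2): H = diag(-288, -18).
Both eigenvalues are negative, so H is negative definite: a local maximum.

local maximum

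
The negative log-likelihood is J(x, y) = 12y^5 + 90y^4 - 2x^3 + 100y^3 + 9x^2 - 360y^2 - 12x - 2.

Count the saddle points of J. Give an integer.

J separates as a function of x plus a function of y, so ∇J=0 decouples.
∂J/∂x = -6(x - 2)(x - 1) = 0 at x ∈ {1, 2}; ∂J/∂y = 60y(y - 1)(y + 3)(y + 4) = 0 at y ∈ {-4, -3, 0, 1}.
The Hessian is diagonal: diag(J_xx, J_yy). Second derivatives: J_xx(1)=6, J_xx(2)=-6; J_yy(-4)=-1200, J_yy(-3)=720, J_yy(0)=-720, J_yy(1)=1200.
Saddle points occur where the two diagonal entries have opposite signs: (1, -4), (1, 0), (2, -3), (2, 1). Count: 4.

4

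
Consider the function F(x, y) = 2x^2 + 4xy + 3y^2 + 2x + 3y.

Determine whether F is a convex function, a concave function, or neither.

F is quadratic, so its Hessian is the constant matrix H = [[4, 4], [4, 6]].
det(H) = 8, tr(H) = 10.
det(H) > 0 and tr(H) > 0, so H is positive definite everywhere: convex.

convex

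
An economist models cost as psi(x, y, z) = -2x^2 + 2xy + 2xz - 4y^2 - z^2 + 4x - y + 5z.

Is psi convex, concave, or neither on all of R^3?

concave

psi is quadratic, so its Hessian is the constant matrix H = [[-4, 2, 2], [2, -8, 0], [2, 0, -2]].
Leading principal minors: -4, 28, -24.
Signs alternate −, +, − ⇒ H ≺ 0 ⇒ concave.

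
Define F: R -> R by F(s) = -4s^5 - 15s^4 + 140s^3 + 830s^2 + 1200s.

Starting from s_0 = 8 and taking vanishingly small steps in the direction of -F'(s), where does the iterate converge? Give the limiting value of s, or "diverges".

F'(s) = -20(s - 5)(s + 1)(s + 3)(s + 4), so F'(8) = -71280.
Gradient descent moves in the -F' direction, i.e. s is increasing.
There is no critical point above s=8, and F' keeps the same sign, so the iterate runs off to +∞.

diverges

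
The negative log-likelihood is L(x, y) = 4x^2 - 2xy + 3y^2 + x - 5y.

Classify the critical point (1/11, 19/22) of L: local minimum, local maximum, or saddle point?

local minimum

The Hessian of L is constant: H = [[8, -2], [-2, 6]].
det(H) = 8·6 − (-2)² = 44.
det(H) > 0 and tr(H) = 14 > 0, so H is positive definite and the point is a local minimum.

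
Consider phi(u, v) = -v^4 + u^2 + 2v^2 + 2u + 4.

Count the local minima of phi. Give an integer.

phi separates as a function of u plus a function of v, so ∇phi=0 decouples.
∂phi/∂u = 2(u + 1) = 0 at u ∈ {-1}; ∂phi/∂v = -4v(v - 1)(v + 1) = 0 at v ∈ {-1, 0, 1}.
The Hessian is diagonal: diag(phi_uu, phi_vv). Second derivatives: phi_uu(-1)=2; phi_vv(-1)=-8, phi_vv(0)=4, phi_vv(1)=-8.
Local minima occur where both diagonal entries positive: (-1, 0). Count: 1.

1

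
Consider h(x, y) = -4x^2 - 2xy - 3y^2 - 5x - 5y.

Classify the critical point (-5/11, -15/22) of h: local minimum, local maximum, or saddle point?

local maximum

The Hessian of h is constant: H = [[-8, -2], [-2, -6]].
det(H) = (-8)·(-6) − (-2)² = 44.
det(H) > 0 and tr(H) = -14 < 0, so H is negative definite and the point is a local maximum.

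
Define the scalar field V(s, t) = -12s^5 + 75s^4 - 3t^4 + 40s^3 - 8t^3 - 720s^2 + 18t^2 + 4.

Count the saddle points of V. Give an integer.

V separates as a function of s plus a function of t, so ∇V=0 decouples.
∂V/∂s = -60s(s - 4)(s - 3)(s + 2) = 0 at s ∈ {-2, 0, 3, 4}; ∂V/∂t = -12t(t - 1)(t + 3) = 0 at t ∈ {-3, 0, 1}.
The Hessian is diagonal: diag(V_ss, V_tt). Second derivatives: V_ss(-2)=3600, V_ss(0)=-1440, V_ss(3)=900, V_ss(4)=-1440; V_tt(-3)=-144, V_tt(0)=36, V_tt(1)=-48.
Saddle points occur where the two diagonal entries have opposite signs: (-2, -3), (-2, 1), (0, 0), (3, -3), (3, 1), (4, 0). Count: 6.

6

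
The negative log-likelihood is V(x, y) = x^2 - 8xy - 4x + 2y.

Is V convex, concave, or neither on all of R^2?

neither

V is quadratic, so its Hessian is the constant matrix H = [[2, -8], [-8, 0]].
det(H) = -64, tr(H) = 2.
det(H) < 0, so H is indefinite: neither convex nor concave.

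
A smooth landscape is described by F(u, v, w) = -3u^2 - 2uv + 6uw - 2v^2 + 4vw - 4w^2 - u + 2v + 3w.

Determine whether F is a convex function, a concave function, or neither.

F is quadratic, so its Hessian is the constant matrix H = [[-6, -2, 6], [-2, -4, 4], [6, 4, -8]].
Leading principal minors: -6, 20, -16.
Signs alternate −, +, − ⇒ H ≺ 0 ⇒ concave.

concave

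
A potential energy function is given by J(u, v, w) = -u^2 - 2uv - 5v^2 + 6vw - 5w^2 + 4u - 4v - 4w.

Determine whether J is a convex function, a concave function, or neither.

concave

J is quadratic, so its Hessian is the constant matrix H = [[-2, -2, 0], [-2, -10, 6], [0, 6, -10]].
Leading principal minors: -2, 16, -88.
Signs alternate −, +, − ⇒ H ≺ 0 ⇒ concave.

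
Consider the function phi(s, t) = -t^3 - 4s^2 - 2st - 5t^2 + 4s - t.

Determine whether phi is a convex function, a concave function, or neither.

The term -t^3 is cubic, so the Hessian is not constant.
∂²phi/∂t² = -6t - 10, which takes both signs as t varies (negative for sufficiently large t). A diagonal entry of the Hessian changing sign means the Hessian is neither positive- nor negative-semidefinite on all of R^2.

neither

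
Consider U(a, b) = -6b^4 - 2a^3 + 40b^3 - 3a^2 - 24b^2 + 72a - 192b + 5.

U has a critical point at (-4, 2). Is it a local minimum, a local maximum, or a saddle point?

The mixed partial ∂²U/∂a∂b is 0, so the Hessian at any point is diag(U_aa, U_bb) = diag(-6(2a + 1), 24(-3b^2 + 10b - 2)).
At (-4, 2): H = diag(42, 144).
Both eigenvalues are positive, so H is positive definite: a local minimum.

local minimum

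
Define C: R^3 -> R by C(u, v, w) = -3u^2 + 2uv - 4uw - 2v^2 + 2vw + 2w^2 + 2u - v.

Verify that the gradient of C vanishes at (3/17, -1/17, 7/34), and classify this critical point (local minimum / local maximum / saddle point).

saddle point

∇C = (-6u + 2v - 4w + 2, 2u - 4v + 2w - 1, -4u + 2v + 4w); substituting (3/17, -1/17, 7/34) gives ∇C = (0, 0, 0), so (3/17, -1/17, 7/34) is indeed a critical point.
The Hessian is constant: H = [[-6, 2, -4], [2, -4, 2], [-4, 2, 4]].
Leading principal minors: Δ₁ = -6, Δ₂ = 20, Δ₃ = 136.
The minors fit neither the all-positive nor the alternating-sign pattern, so H is indefinite: a saddle point.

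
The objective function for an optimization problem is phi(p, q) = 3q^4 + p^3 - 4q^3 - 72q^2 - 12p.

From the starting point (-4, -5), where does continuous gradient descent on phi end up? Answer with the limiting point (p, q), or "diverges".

phi is separable, so gradient descent decouples: p follows -∂phi/∂p, q follows -∂phi/∂q.
∂phi/∂p = 3(p - 2)(p + 2); at p=-4 this is 36, so p decreases.
∂phi/∂q = 12q(q - 4)(q + 3); at q=-5 this is -1080, so q increases.
The p-coordinate has no critical point in that direction and runs off to infinity.

diverges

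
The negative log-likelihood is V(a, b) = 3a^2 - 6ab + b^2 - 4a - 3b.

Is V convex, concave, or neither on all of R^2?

neither

V is quadratic, so its Hessian is the constant matrix H = [[6, -6], [-6, 2]].
det(H) = -24, tr(H) = 8.
det(H) < 0, so H is indefinite: neither convex nor concave.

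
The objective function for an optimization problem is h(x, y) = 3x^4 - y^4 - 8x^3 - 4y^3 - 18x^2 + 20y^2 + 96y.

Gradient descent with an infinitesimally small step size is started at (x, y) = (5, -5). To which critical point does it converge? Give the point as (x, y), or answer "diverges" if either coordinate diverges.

h is separable, so gradient descent decouples: x follows -∂h/∂x, y follows -∂h/∂y.
∂h/∂x = 12x(x - 3)(x + 1); at x=5 this is 720, so x decreases.
∂h/∂y = -4(y - 3)(y + 2)(y + 4); at y=-5 this is 96, so y decreases.
The y-coordinate has no critical point in that direction and runs off to infinity.

diverges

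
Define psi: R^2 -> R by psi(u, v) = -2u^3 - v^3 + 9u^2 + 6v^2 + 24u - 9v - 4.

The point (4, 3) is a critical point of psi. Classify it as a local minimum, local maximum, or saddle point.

local maximum

The mixed partial ∂²psi/∂u∂v is 0, so the Hessian at any point is diag(psi_uu, psi_vv) = diag(6(-2u + 3), 6(-v + 2)).
At (4, 3): H = diag(-30, -6).
Both eigenvalues are negative, so H is negative definite: a local maximum.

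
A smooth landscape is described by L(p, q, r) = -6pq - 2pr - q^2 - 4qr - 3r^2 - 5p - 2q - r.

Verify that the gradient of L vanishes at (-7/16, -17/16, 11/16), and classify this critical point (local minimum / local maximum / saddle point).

∇L = (-6q - 2r - 5, -6p - 2q - 4r - 2, -2p - 4q - 6r - 1); substituting (-7/16, -17/16, 11/16) gives ∇L = (0, 0, 0), so (-7/16, -17/16, 11/16) is indeed a critical point.
The Hessian is constant: H = [[0, -6, -2], [-6, -2, -4], [-2, -4, -6]].
Leading principal minors: Δ₁ = 0, Δ₂ = -36, Δ₃ = 128.
The minors fit neither the all-positive nor the alternating-sign pattern, so H is indefinite: a saddle point.

saddle point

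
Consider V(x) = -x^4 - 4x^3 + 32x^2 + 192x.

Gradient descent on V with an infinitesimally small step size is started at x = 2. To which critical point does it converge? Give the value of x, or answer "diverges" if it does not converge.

V'(x) = -4(x - 4)(x + 3)(x + 4), so V'(2) = 240.
Gradient descent moves in the -V' direction, i.e. x is decreasing.
The nearest critical point in that direction is x = -3, where V'' = 28 > 0 (a local minimum). The iterate converges there.

-3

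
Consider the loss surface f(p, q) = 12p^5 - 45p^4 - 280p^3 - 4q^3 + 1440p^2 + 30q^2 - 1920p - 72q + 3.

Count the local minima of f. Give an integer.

2

f separates as a function of p plus a function of q, so ∇f=0 decouples.
∂f/∂p = 60(p - 4)(p - 2)(p - 1)(p + 4) = 0 at p ∈ {-4, 1, 2, 4}; ∂f/∂q = -12(q - 3)(q - 2) = 0 at q ∈ {2, 3}.
The Hessian is diagonal: diag(f_pp, f_qq). Second derivatives: f_pp(-4)=-14400, f_pp(1)=900, f_pp(2)=-720, f_pp(4)=2880; f_qq(2)=12, f_qq(3)=-12.
Local minima occur where both diagonal entries positive: (1, 2), (4, 2). Count: 2.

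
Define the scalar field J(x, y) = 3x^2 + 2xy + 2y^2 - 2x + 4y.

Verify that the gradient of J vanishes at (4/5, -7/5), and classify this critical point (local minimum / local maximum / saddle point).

∇J = (6x + 2y - 2, 2x + 4y + 4); substituting (4/5, -7/5) gives ∇J = (0, 0), so (4/5, -7/5) is indeed a critical point.
The Hessian of J is constant: H = [[6, 2], [2, 4]].
det(H) = 6·4 − 2² = 20.
det(H) > 0 and tr(H) = 10 > 0, so H is positive definite and the point is a local minimum.

local minimum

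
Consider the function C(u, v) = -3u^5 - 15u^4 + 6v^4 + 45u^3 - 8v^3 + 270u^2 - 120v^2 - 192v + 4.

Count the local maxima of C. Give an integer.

2

C separates as a function of u plus a function of v, so ∇C=0 decouples.
∂C/∂u = -15u(u - 3)(u + 3)(u + 4) = 0 at u ∈ {-4, -3, 0, 3}; ∂C/∂v = 24(v - 4)(v + 1)(v + 2) = 0 at v ∈ {-2, -1, 4}.
The Hessian is diagonal: diag(C_uu, C_vv). Second derivatives: C_uu(-4)=420, C_uu(-3)=-270, C_uu(0)=540, C_uu(3)=-1890; C_vv(-2)=144, C_vv(-1)=-120, C_vv(4)=720.
Local maxima occur where both diagonal entries negative: (-3, -1), (3, -1). Count: 2.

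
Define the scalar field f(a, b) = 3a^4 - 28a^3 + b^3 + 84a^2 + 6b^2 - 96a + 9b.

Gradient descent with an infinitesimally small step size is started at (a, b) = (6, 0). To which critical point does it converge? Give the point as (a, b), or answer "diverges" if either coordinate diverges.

f is separable, so gradient descent decouples: a follows -∂f/∂a, b follows -∂f/∂b.
∂f/∂a = 12(a - 4)(a - 2)(a - 1); at a=6 this is 480, so a decreases.
∂f/∂b = 3(b + 1)(b + 3); at b=0 this is 9, so b decreases.
a converges to its nearest critical value 4 (a local min of the a-part); b converges to -1. The iterate converges to (4, -1).

(4, -1)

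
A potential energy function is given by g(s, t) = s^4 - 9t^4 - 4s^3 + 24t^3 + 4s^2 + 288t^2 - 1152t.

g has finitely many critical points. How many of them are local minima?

2

g separates as a function of s plus a function of t, so ∇g=0 decouples.
∂g/∂s = 4s(s - 2)(s - 1) = 0 at s ∈ {0, 1, 2}; ∂g/∂t = -36(t - 4)(t - 2)(t + 4) = 0 at t ∈ {-4, 2, 4}.
The Hessian is diagonal: diag(g_ss, g_tt). Second derivatives: g_ss(0)=8, g_ss(1)=-4, g_ss(2)=8; g_tt(-4)=-1728, g_tt(2)=432, g_tt(4)=-576.
Local minima occur where both diagonal entries positive: (0, 2), (2, 2). Count: 2.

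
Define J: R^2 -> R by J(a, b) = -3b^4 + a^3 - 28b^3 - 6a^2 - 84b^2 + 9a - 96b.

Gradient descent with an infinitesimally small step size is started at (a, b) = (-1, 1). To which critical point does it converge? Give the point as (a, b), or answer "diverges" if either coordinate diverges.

J is separable, so gradient descent decouples: a follows -∂J/∂a, b follows -∂J/∂b.
∂J/∂a = 3(a - 3)(a - 1); at a=-1 this is 24, so a decreases.
∂J/∂b = -12(b + 1)(b + 2)(b + 4); at b=1 this is -360, so b increases.
The a-coordinate has no critical point in that direction and runs off to infinity.

diverges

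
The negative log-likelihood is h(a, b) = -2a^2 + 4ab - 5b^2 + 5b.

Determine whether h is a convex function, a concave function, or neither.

h is quadratic, so its Hessian is the constant matrix H = [[-4, 4], [4, -10]].
det(H) = 24, tr(H) = -14.
det(H) > 0 and tr(H) < 0, so H is negative definite everywhere: concave.

concave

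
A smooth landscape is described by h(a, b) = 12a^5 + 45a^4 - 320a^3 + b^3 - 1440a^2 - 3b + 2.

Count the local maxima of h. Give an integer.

2

h separates as a function of a plus a function of b, so ∇h=0 decouples.
∂h/∂a = 60a(a - 4)(a + 3)(a + 4) = 0 at a ∈ {-4, -3, 0, 4}; ∂h/∂b = 3(b - 1)(b + 1) = 0 at b ∈ {-1, 1}.
The Hessian is diagonal: diag(h_aa, h_bb). Second derivatives: h_aa(-4)=-1920, h_aa(-3)=1260, h_aa(0)=-2880, h_aa(4)=13440; h_bb(-1)=-6, h_bb(1)=6.
Local maxima occur where both diagonal entries negative: (-4, -1), (0, -1). Count: 2.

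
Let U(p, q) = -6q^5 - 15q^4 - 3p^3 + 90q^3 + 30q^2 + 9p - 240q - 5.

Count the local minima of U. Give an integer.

2

U separates as a function of p plus a function of q, so ∇U=0 decouples.
∂U/∂p = -9(p - 1)(p + 1) = 0 at p ∈ {-1, 1}; ∂U/∂q = -30(q - 2)(q - 1)(q + 1)(q + 4) = 0 at q ∈ {-4, -1, 1, 2}.
The Hessian is diagonal: diag(U_pp, U_qq). Second derivatives: U_pp(-1)=18, U_pp(1)=-18; U_qq(-4)=2700, U_qq(-1)=-540, U_qq(1)=300, U_qq(2)=-540.
Local minima occur where both diagonal entries positive: (-1, -4), (-1, 1). Count: 2.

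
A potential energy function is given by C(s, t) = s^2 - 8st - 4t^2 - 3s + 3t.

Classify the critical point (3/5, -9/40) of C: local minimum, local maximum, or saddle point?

The Hessian of C is constant: H = [[2, -8], [-8, -8]].
det(H) = 2·(-8) − (-8)² = -80.
Since det(H) < 0, H is indefinite and the critical point is a saddle point.

saddle point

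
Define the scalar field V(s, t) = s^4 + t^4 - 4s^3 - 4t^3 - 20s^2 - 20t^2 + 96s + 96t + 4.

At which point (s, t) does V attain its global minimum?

(-3, -3)

V(s,t) separates as P(s) + Q(t) + 4, so its minimum is min P + min Q + 4.
P'(s) = 4(s - 4)(s - 2)(s + 3) vanishes at s ∈ {-3, 2, 4}; Q'(t) = 4(t - 4)(t - 2)(t + 3) vanishes at t ∈ {-3, 2, 4}.
Local minima of P (where P''>0): P(-3)=-279, P(4)=64. Local minima of Q: Q(-3)=-279, Q(4)=64.
So the global minimum of V is P(-3) + Q(-3) + 4 = -279 − 279 + 4 = -554, attained at (-3, -3).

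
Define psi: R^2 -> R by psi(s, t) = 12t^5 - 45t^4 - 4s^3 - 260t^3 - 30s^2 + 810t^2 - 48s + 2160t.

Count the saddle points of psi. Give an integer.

4

psi separates as a function of s plus a function of t, so ∇psi=0 decouples.
∂psi/∂s = -12(s + 1)(s + 4) = 0 at s ∈ {-4, -1}; ∂psi/∂t = 60(t - 4)(t - 3)(t + 1)(t + 3) = 0 at t ∈ {-3, -1, 3, 4}.
The Hessian is diagonal: diag(psi_ss, psi_tt). Second derivatives: psi_ss(-4)=36, psi_ss(-1)=-36; psi_tt(-3)=-5040, psi_tt(-1)=2400, psi_tt(3)=-1440, psi_tt(4)=2100.
Saddle points occur where the two diagonal entries have opposite signs: (-4, -3), (-4, 3), (-1, -1), (-1, 4). Count: 4.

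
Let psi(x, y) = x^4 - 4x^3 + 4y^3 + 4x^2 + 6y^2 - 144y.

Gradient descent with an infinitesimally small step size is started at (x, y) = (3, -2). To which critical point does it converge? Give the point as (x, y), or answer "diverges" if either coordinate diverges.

(2, 3)

psi is separable, so gradient descent decouples: x follows -∂psi/∂x, y follows -∂psi/∂y.
∂psi/∂x = 4x(x - 2)(x - 1); at x=3 this is 24, so x decreases.
∂psi/∂y = 12(y - 3)(y + 4); at y=-2 this is -120, so y increases.
x converges to its nearest critical value 2 (a local min of the x-part); y converges to 3. The iterate converges to (2, 3).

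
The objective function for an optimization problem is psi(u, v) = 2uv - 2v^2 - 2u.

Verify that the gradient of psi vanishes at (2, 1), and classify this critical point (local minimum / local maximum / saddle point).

saddle point

∇psi = (2v - 2, 2u - 4v); substituting (2, 1) gives ∇psi = (0, 0), so (2, 1) is indeed a critical point.
The Hessian of psi is constant: H = [[0, 2], [2, -4]].
det(H) = 0·(-4) − 2² = -4.
Since det(H) < 0, H is indefinite and the critical point is a saddle point.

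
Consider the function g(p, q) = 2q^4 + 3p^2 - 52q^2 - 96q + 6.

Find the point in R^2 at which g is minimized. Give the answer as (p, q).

(0, 4)

g(p,q) separates as A(p) + B(q) + 6, so its minimum is min A + min B + 6.
A'(p) = 6p vanishes at p ∈ {0}; B'(q) = 8(q - 4)(q + 1)(q + 3) vanishes at q ∈ {-3, -1, 4}.
Local minima of A (where A''>0): A(0)=0. Local minima of B: B(-3)=-18, B(4)=-704.
So the global minimum of g is A(0) + B(4) + 6 = 0 − 704 + 6 = -698, attained at (0, 4).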